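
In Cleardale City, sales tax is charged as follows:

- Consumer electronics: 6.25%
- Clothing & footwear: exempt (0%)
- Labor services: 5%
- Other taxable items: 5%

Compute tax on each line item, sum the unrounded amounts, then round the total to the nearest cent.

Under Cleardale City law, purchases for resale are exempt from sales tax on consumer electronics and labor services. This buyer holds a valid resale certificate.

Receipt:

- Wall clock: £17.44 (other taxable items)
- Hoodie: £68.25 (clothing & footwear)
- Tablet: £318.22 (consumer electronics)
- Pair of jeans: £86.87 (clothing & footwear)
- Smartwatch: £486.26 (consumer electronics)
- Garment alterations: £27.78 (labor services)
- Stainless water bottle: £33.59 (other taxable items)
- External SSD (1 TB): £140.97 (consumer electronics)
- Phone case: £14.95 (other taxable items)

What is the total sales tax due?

£3.30

Wall clock £17.44: other taxable items → 5% → £0.872
Hoodie £68.25: clothing & footwear → 0% → £0.00
Tablet £318.22: consumer electronics, buyer-exempt → 0% → £0.00
Pair of jeans £86.87: clothing & footwear → 0% → £0.00
Smartwatch £486.26: consumer electronics, buyer-exempt → 0% → £0.00
Garment alterations £27.78: labor services, buyer-exempt → 0% → £0.00
Stainless water bottle £33.59: other taxable items → 5% → £1.6795
External SSD (1 TB) £140.97: consumer electronics, buyer-exempt → 0% → £0.00
Phone case £14.95: other taxable items → 5% → £0.7475
Unrounded tax sum = £3.299 → £3.30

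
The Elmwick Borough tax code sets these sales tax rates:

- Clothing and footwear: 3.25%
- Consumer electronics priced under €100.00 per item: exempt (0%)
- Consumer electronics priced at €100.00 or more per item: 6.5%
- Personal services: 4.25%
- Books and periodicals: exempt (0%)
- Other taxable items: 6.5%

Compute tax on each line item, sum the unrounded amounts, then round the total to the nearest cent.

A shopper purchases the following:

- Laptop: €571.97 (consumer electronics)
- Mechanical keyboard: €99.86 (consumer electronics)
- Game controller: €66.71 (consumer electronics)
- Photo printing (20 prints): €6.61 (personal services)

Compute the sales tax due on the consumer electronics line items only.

Laptop €571.97: consumer electronics, €100.00 or more → 6.5% → €37.17805
Mechanical keyboard €99.86: consumer electronics, under €100.00 → 0% → €0.00
Game controller €66.71: consumer electronics, under €100.00 → 0% → €0.00
Tax on consumer electronics: unrounded sum = €37.17805 → €37.18

€37.18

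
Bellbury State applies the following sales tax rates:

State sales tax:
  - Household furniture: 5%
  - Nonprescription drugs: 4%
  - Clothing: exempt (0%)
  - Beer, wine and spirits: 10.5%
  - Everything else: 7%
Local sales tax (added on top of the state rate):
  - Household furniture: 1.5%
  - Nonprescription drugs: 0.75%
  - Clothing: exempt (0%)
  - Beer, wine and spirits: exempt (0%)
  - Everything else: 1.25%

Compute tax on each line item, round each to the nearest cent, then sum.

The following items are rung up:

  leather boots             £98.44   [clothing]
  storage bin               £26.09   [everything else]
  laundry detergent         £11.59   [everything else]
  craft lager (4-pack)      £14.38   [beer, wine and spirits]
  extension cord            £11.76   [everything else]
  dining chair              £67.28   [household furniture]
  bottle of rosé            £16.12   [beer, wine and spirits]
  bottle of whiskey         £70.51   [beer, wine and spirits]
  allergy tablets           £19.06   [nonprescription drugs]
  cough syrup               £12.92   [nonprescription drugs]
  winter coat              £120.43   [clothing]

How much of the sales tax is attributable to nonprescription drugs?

Allergy tablets £19.06: nonprescription drugs → 4% + 0.75% local = 4.75% → £0.91
Cough syrup £12.92: nonprescription drugs → 4% + 0.75% local = 4.75% → £0.61
Tax on nonprescription drugs = £0.91 + £0.61 = £1.52

£1.52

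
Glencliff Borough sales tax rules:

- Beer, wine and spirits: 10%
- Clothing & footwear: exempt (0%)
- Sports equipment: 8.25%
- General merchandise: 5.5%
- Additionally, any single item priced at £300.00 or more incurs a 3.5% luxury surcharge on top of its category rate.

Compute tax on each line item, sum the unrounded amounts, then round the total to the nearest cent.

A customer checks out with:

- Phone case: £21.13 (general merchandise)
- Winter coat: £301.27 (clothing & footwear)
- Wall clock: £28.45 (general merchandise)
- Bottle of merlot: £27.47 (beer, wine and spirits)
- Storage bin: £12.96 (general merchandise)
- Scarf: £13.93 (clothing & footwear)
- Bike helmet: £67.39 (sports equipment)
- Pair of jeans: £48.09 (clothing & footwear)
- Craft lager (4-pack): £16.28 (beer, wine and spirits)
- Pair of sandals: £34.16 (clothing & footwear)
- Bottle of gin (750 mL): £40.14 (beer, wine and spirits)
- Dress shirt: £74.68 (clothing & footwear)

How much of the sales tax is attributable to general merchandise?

£3.44

Phone case £21.13: general merchandise → 5.5% → £1.16215
Wall clock £28.45: general merchandise → 5.5% → £1.56475
Storage bin £12.96: general merchandise → 5.5% → £0.7128
Tax on general merchandise: unrounded sum = £3.4397 → £3.44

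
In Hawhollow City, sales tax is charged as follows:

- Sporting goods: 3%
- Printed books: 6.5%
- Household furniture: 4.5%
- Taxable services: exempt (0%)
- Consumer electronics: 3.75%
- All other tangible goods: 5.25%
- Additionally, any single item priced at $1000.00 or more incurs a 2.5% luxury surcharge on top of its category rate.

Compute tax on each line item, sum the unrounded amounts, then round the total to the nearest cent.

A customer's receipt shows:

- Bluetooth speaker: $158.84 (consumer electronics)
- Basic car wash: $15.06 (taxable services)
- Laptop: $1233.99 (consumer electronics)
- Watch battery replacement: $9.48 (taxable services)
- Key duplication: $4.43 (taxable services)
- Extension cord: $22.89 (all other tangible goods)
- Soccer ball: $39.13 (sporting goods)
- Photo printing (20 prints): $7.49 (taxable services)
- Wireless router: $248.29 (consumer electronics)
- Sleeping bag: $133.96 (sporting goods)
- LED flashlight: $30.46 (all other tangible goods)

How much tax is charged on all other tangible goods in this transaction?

$2.80

Extension cord $22.89: all other tangible goods → 5.25% → $1.201725
LED flashlight $30.46: all other tangible goods → 5.25% → $1.59915
Tax on all other tangible goods: unrounded sum = $2.800875 → $2.80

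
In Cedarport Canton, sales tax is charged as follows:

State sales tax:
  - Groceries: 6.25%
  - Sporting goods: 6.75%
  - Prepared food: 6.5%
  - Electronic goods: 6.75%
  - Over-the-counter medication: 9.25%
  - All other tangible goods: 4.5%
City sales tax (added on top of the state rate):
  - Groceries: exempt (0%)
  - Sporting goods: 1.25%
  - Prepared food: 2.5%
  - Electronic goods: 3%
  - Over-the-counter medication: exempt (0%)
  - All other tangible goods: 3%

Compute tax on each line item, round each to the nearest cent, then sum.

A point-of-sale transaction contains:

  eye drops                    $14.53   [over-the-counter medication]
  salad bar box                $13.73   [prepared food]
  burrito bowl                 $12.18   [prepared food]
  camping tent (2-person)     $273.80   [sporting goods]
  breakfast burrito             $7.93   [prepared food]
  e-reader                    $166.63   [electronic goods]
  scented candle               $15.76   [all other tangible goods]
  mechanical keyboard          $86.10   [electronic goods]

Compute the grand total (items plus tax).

Eye drops $14.53: over-the-counter medication → 9.25% + 0% city = 9.25% → $1.34
Salad bar box $13.73: prepared food → 6.5% + 2.5% city = 9% → $1.24
Burrito bowl $12.18: prepared food → 6.5% + 2.5% city = 9% → $1.10
Camping tent (2-person) $273.80: sporting goods → 6.75% + 1.25% city = 8% → $21.90
Breakfast burrito $7.93: prepared food → 6.5% + 2.5% city = 9% → $0.71
E-reader $166.63: electronic goods → 6.75% + 3% city = 9.75% → $16.25
Scented candle $15.76: all other tangible goods → 4.5% + 3% city = 7.5% → $1.18
Mechanical keyboard $86.10: electronic goods → 6.75% + 3% city = 9.75% → $8.39
Subtotal = $590.66; tax = $52.11; total due = $642.77

$642.77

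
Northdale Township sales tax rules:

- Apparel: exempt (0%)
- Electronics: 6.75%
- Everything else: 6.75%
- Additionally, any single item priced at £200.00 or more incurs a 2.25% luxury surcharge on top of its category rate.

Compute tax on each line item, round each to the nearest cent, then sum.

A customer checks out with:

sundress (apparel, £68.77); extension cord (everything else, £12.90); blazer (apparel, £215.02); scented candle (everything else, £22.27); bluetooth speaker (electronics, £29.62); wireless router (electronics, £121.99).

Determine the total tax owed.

Sundress £68.77: apparel → 0% → £0.00
Extension cord £12.90: everything else → 6.75% → £0.87
Blazer £215.02: apparel → 0% + 2.25% surcharge = 2.25% → £4.84
Scented candle £22.27: everything else → 6.75% → £1.50
Bluetooth speaker £29.62: electronics → 6.75% → £2.00
Wireless router £121.99: electronics → 6.75% → £8.23
Total tax = £0.87 + £4.84 + £1.50 + £2.00 + £8.23 = £17.44

£17.44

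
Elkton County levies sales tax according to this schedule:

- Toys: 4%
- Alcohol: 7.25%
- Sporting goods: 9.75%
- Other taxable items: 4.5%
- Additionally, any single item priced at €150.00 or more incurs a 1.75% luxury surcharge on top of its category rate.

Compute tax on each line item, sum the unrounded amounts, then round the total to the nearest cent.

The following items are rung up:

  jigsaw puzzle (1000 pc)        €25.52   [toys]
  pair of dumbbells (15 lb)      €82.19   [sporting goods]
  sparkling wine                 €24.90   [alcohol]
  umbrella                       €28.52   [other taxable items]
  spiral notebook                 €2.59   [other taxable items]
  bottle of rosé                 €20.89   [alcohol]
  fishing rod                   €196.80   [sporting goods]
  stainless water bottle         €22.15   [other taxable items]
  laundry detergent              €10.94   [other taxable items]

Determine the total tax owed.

Jigsaw puzzle (1000 pc) €25.52: toys → 4% → €1.0208
Pair of dumbbells (15 lb) €82.19: sporting goods → 9.75% → €8.013525
Sparkling wine €24.90: alcohol → 7.25% → €1.80525
Umbrella €28.52: other taxable items → 4.5% → €1.2834
Spiral notebook €2.59: other taxable items → 4.5% → €0.11655
Bottle of rosé €20.89: alcohol → 7.25% → €1.514525
Fishing rod €196.80: sporting goods → 9.75% + 1.75% surcharge = 11.5% → €22.632
Stainless water bottle €22.15: other taxable items → 4.5% → €0.99675
Laundry detergent €10.94: other taxable items → 4.5% → €0.4923
Unrounded tax sum = €37.8751 → €37.88

€37.88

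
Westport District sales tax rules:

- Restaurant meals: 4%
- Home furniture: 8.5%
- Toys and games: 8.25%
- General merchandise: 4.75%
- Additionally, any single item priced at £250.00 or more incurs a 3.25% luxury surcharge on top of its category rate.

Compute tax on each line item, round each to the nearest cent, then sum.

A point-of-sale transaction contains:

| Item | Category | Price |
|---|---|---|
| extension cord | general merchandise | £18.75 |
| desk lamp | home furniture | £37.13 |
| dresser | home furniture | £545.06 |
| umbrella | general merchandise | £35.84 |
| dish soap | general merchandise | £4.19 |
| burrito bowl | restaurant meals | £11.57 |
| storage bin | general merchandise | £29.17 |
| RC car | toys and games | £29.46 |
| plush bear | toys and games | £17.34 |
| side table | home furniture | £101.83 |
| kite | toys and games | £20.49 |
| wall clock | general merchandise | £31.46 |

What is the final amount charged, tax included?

£969.83

Extension cord £18.75: general merchandise → 4.75% → £0.89
Desk lamp £37.13: home furniture → 8.5% → £3.16
Dresser £545.06: home furniture → 8.5% + 3.25% surcharge = 11.75% → £64.04
Umbrella £35.84: general merchandise → 4.75% → £1.70
Dish soap £4.19: general merchandise → 4.75% → £0.20
Burrito bowl £11.57: restaurant meals → 4% → £0.46
Storage bin £29.17: general merchandise → 4.75% → £1.39
RC car £29.46: toys and games → 8.25% → £2.43
Plush bear £17.34: toys and games → 8.25% → £1.43
Side table £101.83: home furniture → 8.5% → £8.66
Kite £20.49: toys and games → 8.25% → £1.69
Wall clock £31.46: general merchandise → 4.75% → £1.49
Subtotal = £882.29; tax = £87.54; total due = £969.83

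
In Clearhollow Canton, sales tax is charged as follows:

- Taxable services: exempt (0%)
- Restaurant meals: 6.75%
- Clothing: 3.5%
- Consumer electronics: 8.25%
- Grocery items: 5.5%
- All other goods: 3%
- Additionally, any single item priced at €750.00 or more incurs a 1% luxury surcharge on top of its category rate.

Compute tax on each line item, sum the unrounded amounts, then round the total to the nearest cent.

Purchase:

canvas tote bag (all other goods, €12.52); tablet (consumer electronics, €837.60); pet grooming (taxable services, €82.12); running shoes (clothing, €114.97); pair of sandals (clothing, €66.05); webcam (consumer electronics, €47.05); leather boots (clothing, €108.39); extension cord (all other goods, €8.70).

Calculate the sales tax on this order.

€92.13

Canvas tote bag €12.52: all other goods → 3% → €0.3756
Tablet €837.60: consumer electronics → 8.25% + 1% surcharge = 9.25% → €77.478
Pet grooming €82.12: taxable services → 0% → €0.00
Running shoes €114.97: clothing → 3.5% → €4.02395
Pair of sandals €66.05: clothing → 3.5% → €2.31175
Webcam €47.05: consumer electronics → 8.25% → €3.881625
Leather boots €108.39: clothing → 3.5% → €3.79365
Extension cord €8.70: all other goods → 3% → €0.261
Unrounded tax sum = €92.125575 → €92.13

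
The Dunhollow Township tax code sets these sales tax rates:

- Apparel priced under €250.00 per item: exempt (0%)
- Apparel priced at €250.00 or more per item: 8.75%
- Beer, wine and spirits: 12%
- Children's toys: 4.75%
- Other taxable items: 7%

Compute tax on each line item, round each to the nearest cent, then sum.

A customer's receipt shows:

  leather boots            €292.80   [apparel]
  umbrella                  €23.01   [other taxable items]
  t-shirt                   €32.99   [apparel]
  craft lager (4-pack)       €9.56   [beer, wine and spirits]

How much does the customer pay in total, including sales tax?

Leather boots €292.80: apparel, €250.00 or more → 8.75% → €25.62
Umbrella €23.01: other taxable items → 7% → €1.61
T-shirt €32.99: apparel, under €250.00 → 0% → €0.00
Craft lager (4-pack) €9.56: beer, wine and spirits → 12% → €1.15
Subtotal = €358.36; tax = €28.38; total due = €386.74

€386.74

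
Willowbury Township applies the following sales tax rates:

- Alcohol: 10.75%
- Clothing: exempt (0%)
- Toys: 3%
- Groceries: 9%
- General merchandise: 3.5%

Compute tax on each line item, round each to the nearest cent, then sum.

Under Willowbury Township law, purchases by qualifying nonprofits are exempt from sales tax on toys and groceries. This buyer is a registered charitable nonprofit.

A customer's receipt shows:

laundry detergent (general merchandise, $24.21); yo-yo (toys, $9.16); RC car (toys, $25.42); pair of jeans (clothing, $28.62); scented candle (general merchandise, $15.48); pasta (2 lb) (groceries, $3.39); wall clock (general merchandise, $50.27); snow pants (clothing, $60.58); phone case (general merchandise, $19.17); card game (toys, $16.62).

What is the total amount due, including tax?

Laundry detergent $24.21: general merchandise → 3.5% → $0.85
Yo-yo $9.16: toys, buyer-exempt → 0% → $0.00
RC car $25.42: toys, buyer-exempt → 0% → $0.00
Pair of jeans $28.62: clothing → 0% → $0.00
Scented candle $15.48: general merchandise → 3.5% → $0.54
Pasta (2 lb) $3.39: groceries, buyer-exempt → 0% → $0.00
Wall clock $50.27: general merchandise → 3.5% → $1.76
Snow pants $60.58: clothing → 0% → $0.00
Phone case $19.17: general merchandise → 3.5% → $0.67
Card game $16.62: toys, buyer-exempt → 0% → $0.00
Subtotal = $252.92; tax = $3.82; total due = $256.74

$256.74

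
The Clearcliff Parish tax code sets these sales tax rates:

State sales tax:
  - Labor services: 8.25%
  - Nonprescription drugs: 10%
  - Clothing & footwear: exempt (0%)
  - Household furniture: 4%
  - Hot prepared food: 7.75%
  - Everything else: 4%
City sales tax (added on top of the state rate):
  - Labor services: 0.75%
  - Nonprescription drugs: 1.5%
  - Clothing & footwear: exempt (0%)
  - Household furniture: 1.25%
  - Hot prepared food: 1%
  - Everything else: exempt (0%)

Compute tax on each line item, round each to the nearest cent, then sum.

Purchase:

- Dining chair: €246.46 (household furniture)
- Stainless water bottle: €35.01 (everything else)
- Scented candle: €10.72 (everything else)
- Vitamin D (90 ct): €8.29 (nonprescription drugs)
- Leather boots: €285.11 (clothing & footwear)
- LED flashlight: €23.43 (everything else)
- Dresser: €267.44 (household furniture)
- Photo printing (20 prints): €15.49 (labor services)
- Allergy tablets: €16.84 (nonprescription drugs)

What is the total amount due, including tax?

€942.82

Dining chair €246.46: household furniture → 4% + 1.25% city = 5.25% → €12.94
Stainless water bottle €35.01: everything else → 4% + 0% city = 4% → €1.40
Scented candle €10.72: everything else → 4% + 0% city = 4% → €0.43
Vitamin D (90 ct) €8.29: nonprescription drugs → 10% + 1.5% city = 11.5% → €0.95
Leather boots €285.11: clothing & footwear → 0% + 0% city = 0% → €0.00
LED flashlight €23.43: everything else → 4% + 0% city = 4% → €0.94
Dresser €267.44: household furniture → 4% + 1.25% city = 5.25% → €14.04
Photo printing (20 prints) €15.49: labor services → 8.25% + 0.75% city = 9% → €1.39
Allergy tablets €16.84: nonprescription drugs → 10% + 1.5% city = 11.5% → €1.94
Subtotal = €908.79; tax = €34.03; total due = €942.82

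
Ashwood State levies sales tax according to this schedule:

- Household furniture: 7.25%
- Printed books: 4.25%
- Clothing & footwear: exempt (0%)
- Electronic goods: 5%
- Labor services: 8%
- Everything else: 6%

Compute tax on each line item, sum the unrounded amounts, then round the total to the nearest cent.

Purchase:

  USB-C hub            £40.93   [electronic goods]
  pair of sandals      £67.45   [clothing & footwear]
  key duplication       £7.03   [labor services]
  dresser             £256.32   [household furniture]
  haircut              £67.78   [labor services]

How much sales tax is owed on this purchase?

£26.61

USB-C hub £40.93: electronic goods → 5% → £2.0465
Pair of sandals £67.45: clothing & footwear → 0% → £0.00
Key duplication £7.03: labor services → 8% → £0.5624
Dresser £256.32: household furniture → 7.25% → £18.5832
Haircut £67.78: labor services → 8% → £5.4224
Unrounded tax sum = £26.6145 → £26.61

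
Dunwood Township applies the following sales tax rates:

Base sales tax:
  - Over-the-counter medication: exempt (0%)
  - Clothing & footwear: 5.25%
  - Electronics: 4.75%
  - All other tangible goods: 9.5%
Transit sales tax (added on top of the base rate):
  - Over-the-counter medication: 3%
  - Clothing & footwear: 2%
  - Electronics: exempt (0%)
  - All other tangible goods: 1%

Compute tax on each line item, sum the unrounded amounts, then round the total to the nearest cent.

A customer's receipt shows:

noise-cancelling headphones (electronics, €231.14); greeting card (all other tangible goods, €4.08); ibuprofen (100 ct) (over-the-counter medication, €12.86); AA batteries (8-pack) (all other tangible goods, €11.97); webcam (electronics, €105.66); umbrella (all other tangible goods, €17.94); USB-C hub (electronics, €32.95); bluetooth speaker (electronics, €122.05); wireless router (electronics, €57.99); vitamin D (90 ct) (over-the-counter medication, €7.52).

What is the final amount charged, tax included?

Noise-cancelling headphones €231.14: electronics → 4.75% + 0% transit = 4.75% → €10.97915
Greeting card €4.08: all other tangible goods → 9.5% + 1% transit = 10.5% → €0.4284
Ibuprofen (100 ct) €12.86: over-the-counter medication → 0% + 3% transit = 3% → €0.3858
AA batteries (8-pack) €11.97: all other tangible goods → 9.5% + 1% transit = 10.5% → €1.25685
Webcam €105.66: electronics → 4.75% + 0% transit = 4.75% → €5.01885
Umbrella €17.94: all other tangible goods → 9.5% + 1% transit = 10.5% → €1.8837
USB-C hub €32.95: electronics → 4.75% + 0% transit = 4.75% → €1.565125
Bluetooth speaker €122.05: electronics → 4.75% + 0% transit = 4.75% → €5.797375
Wireless router €57.99: electronics → 4.75% + 0% transit = 4.75% → €2.754525
Vitamin D (90 ct) €7.52: over-the-counter medication → 0% + 3% transit = 3% → €0.2256
Subtotal = €604.16; unrounded tax = €30.295375 → €30.30; total due = €634.46

€634.46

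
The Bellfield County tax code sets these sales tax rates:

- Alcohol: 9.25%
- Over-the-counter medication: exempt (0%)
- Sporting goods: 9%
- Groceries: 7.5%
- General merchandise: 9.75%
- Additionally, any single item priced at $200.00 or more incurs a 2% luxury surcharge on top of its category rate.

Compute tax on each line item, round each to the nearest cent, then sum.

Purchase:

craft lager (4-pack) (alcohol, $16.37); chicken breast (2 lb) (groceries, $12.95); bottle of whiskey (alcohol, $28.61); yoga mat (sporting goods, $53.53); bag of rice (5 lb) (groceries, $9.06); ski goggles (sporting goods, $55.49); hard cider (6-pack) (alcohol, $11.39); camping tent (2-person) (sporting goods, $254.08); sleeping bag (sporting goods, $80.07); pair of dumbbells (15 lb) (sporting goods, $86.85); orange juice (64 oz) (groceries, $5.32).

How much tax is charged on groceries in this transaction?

$2.05

Chicken breast (2 lb) $12.95: groceries → 7.5% → $0.97
Bag of rice (5 lb) $9.06: groceries → 7.5% → $0.68
Orange juice (64 oz) $5.32: groceries → 7.5% → $0.40
Tax on groceries = $0.97 + $0.68 + $0.40 = $2.05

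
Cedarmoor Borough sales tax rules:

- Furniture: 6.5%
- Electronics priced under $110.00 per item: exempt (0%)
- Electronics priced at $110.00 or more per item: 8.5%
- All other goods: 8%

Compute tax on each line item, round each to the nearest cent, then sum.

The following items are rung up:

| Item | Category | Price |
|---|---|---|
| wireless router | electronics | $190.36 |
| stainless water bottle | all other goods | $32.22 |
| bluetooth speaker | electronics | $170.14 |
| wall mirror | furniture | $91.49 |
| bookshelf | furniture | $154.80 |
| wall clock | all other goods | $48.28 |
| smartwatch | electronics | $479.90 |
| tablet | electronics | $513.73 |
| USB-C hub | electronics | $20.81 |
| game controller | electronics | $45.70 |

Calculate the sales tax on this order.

$137.55

Wireless router $190.36: electronics, $110.00 or more → 8.5% → $16.18
Stainless water bottle $32.22: all other goods → 8% → $2.58
Bluetooth speaker $170.14: electronics, $110.00 or more → 8.5% → $14.46
Wall mirror $91.49: furniture → 6.5% → $5.95
Bookshelf $154.80: furniture → 6.5% → $10.06
Wall clock $48.28: all other goods → 8% → $3.86
Smartwatch $479.90: electronics, $110.00 or more → 8.5% → $40.79
Tablet $513.73: electronics, $110.00 or more → 8.5% → $43.67
USB-C hub $20.81: electronics, under $110.00 → 0% → $0.00
Game controller $45.70: electronics, under $110.00 → 0% → $0.00
Total tax = $16.18 + $2.58 + $14.46 + $5.95 + $10.06 + $3.86 + $40.79 + $43.67 = $137.55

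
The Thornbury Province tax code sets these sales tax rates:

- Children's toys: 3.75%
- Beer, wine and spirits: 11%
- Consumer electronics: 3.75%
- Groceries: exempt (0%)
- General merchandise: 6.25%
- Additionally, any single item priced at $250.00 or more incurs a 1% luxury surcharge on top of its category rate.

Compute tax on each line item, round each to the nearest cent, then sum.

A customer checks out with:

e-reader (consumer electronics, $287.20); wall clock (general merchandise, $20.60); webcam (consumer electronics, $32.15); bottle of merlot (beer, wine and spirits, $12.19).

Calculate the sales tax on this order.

E-reader $287.20: consumer electronics → 3.75% + 1% surcharge = 4.75% → $13.64
Wall clock $20.60: general merchandise → 6.25% → $1.29
Webcam $32.15: consumer electronics → 3.75% → $1.21
Bottle of merlot $12.19: beer, wine and spirits → 11% → $1.34
Total tax = $13.64 + $1.29 + $1.21 + $1.34 = $17.48

$17.48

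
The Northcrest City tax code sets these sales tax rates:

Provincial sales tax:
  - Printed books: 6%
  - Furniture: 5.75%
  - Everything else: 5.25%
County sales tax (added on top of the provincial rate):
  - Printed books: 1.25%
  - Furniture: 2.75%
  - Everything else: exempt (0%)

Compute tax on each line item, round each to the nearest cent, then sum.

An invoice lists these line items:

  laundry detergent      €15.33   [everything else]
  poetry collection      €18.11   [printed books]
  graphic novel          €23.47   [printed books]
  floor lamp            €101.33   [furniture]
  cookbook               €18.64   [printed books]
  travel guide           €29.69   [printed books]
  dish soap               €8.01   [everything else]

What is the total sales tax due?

Laundry detergent €15.33: everything else → 5.25% + 0% county = 5.25% → €0.80
Poetry collection €18.11: printed books → 6% + 1.25% county = 7.25% → €1.31
Graphic novel €23.47: printed books → 6% + 1.25% county = 7.25% → €1.70
Floor lamp €101.33: furniture → 5.75% + 2.75% county = 8.5% → €8.61
Cookbook €18.64: printed books → 6% + 1.25% county = 7.25% → €1.35
Travel guide €29.69: printed books → 6% + 1.25% county = 7.25% → €2.15
Dish soap €8.01: everything else → 5.25% + 0% county = 5.25% → €0.42
Total tax = €0.80 + €1.31 + €1.70 + €8.61 + €1.35 + €2.15 + €0.42 = €16.34

€16.34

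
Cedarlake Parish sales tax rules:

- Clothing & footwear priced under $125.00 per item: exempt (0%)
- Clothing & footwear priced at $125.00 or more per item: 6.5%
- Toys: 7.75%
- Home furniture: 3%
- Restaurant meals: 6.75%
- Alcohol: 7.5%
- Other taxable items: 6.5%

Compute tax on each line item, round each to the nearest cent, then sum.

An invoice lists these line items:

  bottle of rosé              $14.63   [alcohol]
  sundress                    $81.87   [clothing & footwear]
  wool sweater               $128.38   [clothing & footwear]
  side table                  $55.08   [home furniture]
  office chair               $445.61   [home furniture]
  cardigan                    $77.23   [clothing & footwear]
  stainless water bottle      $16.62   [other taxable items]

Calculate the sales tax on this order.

Bottle of rosé $14.63: alcohol → 7.5% → $1.10
Sundress $81.87: clothing & footwear, under $125.00 → 0% → $0.00
Wool sweater $128.38: clothing & footwear, $125.00 or more → 6.5% → $8.34
Side table $55.08: home furniture → 3% → $1.65
Office chair $445.61: home furniture → 3% → $13.37
Cardigan $77.23: clothing & footwear, under $125.00 → 0% → $0.00
Stainless water bottle $16.62: other taxable items → 6.5% → $1.08
Total tax = $1.10 + $8.34 + $1.65 + $13.37 + $1.08 = $25.54

$25.54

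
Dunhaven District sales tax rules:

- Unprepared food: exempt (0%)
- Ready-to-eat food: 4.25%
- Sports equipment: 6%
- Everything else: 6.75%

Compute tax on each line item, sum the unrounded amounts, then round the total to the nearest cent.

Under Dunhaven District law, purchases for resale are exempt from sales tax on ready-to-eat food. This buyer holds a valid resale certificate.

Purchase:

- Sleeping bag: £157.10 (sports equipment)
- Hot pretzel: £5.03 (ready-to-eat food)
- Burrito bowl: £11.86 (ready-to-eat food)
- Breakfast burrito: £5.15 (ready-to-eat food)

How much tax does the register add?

£9.43

Sleeping bag £157.10: sports equipment → 6% → £9.426
Hot pretzel £5.03: ready-to-eat food, buyer-exempt → 0% → £0.00
Burrito bowl £11.86: ready-to-eat food, buyer-exempt → 0% → £0.00
Breakfast burrito £5.15: ready-to-eat food, buyer-exempt → 0% → £0.00
Unrounded tax sum = £9.426 → £9.43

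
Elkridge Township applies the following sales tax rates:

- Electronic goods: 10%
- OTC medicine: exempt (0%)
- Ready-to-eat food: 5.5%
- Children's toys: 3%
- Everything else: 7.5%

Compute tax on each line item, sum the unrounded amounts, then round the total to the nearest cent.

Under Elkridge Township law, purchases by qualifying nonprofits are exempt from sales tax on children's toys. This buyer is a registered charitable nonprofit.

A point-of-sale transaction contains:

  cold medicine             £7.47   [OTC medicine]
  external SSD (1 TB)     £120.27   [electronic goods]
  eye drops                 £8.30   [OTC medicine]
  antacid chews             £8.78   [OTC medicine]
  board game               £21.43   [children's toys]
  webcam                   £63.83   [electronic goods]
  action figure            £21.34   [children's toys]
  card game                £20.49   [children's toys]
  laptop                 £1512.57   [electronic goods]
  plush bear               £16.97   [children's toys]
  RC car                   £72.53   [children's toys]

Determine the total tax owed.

£169.67

Cold medicine £7.47: OTC medicine → 0% → £0.00
External SSD (1 TB) £120.27: electronic goods → 10% → £12.027
Eye drops £8.30: OTC medicine → 0% → £0.00
Antacid chews £8.78: OTC medicine → 0% → £0.00
Board game £21.43: children's toys, buyer-exempt → 0% → £0.00
Webcam £63.83: electronic goods → 10% → £6.383
Action figure £21.34: children's toys, buyer-exempt → 0% → £0.00
Card game £20.49: children's toys, buyer-exempt → 0% → £0.00
Laptop £1512.57: electronic goods → 10% → £151.257
Plush bear £16.97: children's toys, buyer-exempt → 0% → £0.00
RC car £72.53: children's toys, buyer-exempt → 0% → £0.00
Unrounded tax sum = £169.667 → £169.67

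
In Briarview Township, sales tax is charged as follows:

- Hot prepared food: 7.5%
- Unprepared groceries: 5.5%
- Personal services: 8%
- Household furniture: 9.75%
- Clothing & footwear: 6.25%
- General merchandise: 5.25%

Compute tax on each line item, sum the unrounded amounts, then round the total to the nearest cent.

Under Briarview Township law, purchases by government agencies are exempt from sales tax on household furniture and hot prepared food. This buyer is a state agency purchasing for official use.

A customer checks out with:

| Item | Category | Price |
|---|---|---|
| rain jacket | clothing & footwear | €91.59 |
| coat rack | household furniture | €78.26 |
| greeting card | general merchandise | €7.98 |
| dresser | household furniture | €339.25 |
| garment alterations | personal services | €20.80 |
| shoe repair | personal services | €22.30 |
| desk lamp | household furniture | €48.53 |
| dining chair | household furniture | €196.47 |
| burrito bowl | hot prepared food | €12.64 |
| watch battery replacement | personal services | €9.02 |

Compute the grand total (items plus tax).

Rain jacket €91.59: clothing & footwear → 6.25% → €5.724375
Coat rack €78.26: household furniture, buyer-exempt → 0% → €0.00
Greeting card €7.98: general merchandise → 5.25% → €0.41895
Dresser €339.25: household furniture, buyer-exempt → 0% → €0.00
Garment alterations €20.80: personal services → 8% → €1.664
Shoe repair €22.30: personal services → 8% → €1.784
Desk lamp €48.53: household furniture, buyer-exempt → 0% → €0.00
Dining chair €196.47: household furniture, buyer-exempt → 0% → €0.00
Burrito bowl €12.64: hot prepared food, buyer-exempt → 0% → €0.00
Watch battery replacement €9.02: personal services → 8% → €0.7216
Subtotal = €826.84; unrounded tax = €10.312925 → €10.31; total due = €837.15

€837.15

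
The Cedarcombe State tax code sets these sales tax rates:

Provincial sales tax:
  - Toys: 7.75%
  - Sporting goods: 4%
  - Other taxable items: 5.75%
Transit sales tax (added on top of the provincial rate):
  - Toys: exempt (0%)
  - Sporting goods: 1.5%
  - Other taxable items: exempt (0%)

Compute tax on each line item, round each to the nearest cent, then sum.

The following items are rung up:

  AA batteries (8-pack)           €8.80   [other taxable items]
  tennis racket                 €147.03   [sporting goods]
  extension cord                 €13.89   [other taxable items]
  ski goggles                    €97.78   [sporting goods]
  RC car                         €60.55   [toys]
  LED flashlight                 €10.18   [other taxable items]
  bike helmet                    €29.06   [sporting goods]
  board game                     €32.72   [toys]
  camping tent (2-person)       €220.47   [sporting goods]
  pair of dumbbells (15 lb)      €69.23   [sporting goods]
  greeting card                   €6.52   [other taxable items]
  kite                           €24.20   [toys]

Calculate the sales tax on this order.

€42.39

AA batteries (8-pack) €8.80: other taxable items → 5.75% + 0% transit = 5.75% → €0.51
Tennis racket €147.03: sporting goods → 4% + 1.5% transit = 5.5% → €8.09
Extension cord €13.89: other taxable items → 5.75% + 0% transit = 5.75% → €0.80
Ski goggles €97.78: sporting goods → 4% + 1.5% transit = 5.5% → €5.38
RC car €60.55: toys → 7.75% + 0% transit = 7.75% → €4.69
LED flashlight €10.18: other taxable items → 5.75% + 0% transit = 5.75% → €0.59
Bike helmet €29.06: sporting goods → 4% + 1.5% transit = 5.5% → €1.60
Board game €32.72: toys → 7.75% + 0% transit = 7.75% → €2.54
Camping tent (2-person) €220.47: sporting goods → 4% + 1.5% transit = 5.5% → €12.13
Pair of dumbbells (15 lb) €69.23: sporting goods → 4% + 1.5% transit = 5.5% → €3.81
Greeting card €6.52: other taxable items → 5.75% + 0% transit = 5.75% → €0.37
Kite €24.20: toys → 7.75% + 0% transit = 7.75% → €1.88
Total tax = €0.51 + €8.09 + €0.80 + €5.38 + €4.69 + €0.59 + €1.60 + €2.54 + €12.13 + €3.81 + €0.37 + €1.88 = €42.39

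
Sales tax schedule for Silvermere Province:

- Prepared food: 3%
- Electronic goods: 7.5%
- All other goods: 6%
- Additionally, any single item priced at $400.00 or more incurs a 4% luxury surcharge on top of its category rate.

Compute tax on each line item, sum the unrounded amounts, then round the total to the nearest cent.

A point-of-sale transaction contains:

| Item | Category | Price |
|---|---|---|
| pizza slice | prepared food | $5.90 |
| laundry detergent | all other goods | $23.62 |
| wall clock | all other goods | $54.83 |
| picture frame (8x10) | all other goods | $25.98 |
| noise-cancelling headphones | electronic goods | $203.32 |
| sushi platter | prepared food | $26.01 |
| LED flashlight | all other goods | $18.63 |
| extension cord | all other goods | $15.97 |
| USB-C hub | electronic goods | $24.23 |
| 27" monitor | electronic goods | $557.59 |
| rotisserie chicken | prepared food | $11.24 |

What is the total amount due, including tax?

$1058.15

Pizza slice $5.90: prepared food → 3% → $0.177
Laundry detergent $23.62: all other goods → 6% → $1.4172
Wall clock $54.83: all other goods → 6% → $3.2898
Picture frame (8x10) $25.98: all other goods → 6% → $1.5588
Noise-cancelling headphones $203.32: electronic goods → 7.5% → $15.249
Sushi platter $26.01: prepared food → 3% → $0.7803
LED flashlight $18.63: all other goods → 6% → $1.1178
Extension cord $15.97: all other goods → 6% → $0.9582
USB-C hub $24.23: electronic goods → 7.5% → $1.81725
27" monitor $557.59: electronic goods → 7.5% + 4% surcharge = 11.5% → $64.12285
Rotisserie chicken $11.24: prepared food → 3% → $0.3372
Subtotal = $967.32; unrounded tax = $90.8254 → $90.83; total due = $1058.15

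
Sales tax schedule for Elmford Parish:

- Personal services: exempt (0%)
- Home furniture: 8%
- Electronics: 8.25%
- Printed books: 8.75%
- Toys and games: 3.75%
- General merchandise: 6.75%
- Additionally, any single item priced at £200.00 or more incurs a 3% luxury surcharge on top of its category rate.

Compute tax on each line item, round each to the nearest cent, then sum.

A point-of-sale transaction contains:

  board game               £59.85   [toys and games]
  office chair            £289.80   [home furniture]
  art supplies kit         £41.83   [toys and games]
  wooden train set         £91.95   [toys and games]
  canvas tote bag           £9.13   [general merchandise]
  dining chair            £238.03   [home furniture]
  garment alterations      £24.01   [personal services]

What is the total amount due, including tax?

£820.54

Board game £59.85: toys and games → 3.75% → £2.24
Office chair £289.80: home furniture → 8% + 3% surcharge = 11% → £31.88
Art supplies kit £41.83: toys and games → 3.75% → £1.57
Wooden train set £91.95: toys and games → 3.75% → £3.45
Canvas tote bag £9.13: general merchandise → 6.75% → £0.62
Dining chair £238.03: home furniture → 8% + 3% surcharge = 11% → £26.18
Garment alterations £24.01: personal services → 0% → £0.00
Subtotal = £754.60; tax = £65.94; total due = £820.54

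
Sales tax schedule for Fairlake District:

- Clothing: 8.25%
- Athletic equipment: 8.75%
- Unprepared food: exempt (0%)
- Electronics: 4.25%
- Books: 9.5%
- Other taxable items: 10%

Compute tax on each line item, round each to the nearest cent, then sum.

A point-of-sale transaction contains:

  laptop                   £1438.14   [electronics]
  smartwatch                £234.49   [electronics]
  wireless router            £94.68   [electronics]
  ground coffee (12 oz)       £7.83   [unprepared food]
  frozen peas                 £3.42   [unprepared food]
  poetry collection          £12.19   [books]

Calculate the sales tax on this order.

£76.27

Laptop £1438.14: electronics → 4.25% → £61.12
Smartwatch £234.49: electronics → 4.25% → £9.97
Wireless router £94.68: electronics → 4.25% → £4.02
Ground coffee (12 oz) £7.83: unprepared food → 0% → £0.00
Frozen peas £3.42: unprepared food → 0% → £0.00
Poetry collection £12.19: books → 9.5% → £1.16
Total tax = £61.12 + £9.97 + £4.02 + £1.16 = £76.27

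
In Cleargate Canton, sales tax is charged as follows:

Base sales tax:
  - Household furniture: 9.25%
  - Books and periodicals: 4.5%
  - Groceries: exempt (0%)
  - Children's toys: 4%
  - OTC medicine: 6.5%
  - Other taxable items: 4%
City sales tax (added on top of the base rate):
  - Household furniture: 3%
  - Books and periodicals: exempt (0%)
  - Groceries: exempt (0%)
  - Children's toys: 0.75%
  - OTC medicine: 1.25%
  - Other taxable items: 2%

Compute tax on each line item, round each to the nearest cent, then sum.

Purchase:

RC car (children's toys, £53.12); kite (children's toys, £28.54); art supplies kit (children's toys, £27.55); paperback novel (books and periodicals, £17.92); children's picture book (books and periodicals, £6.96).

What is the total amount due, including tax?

RC car £53.12: children's toys → 4% + 0.75% city = 4.75% → £2.52
Kite £28.54: children's toys → 4% + 0.75% city = 4.75% → £1.36
Art supplies kit £27.55: children's toys → 4% + 0.75% city = 4.75% → £1.31
Paperback novel £17.92: books and periodicals → 4.5% + 0% city = 4.5% → £0.81
Children's picture book £6.96: books and periodicals → 4.5% + 0% city = 4.5% → £0.31
Subtotal = £134.09; tax = £6.31; total due = £140.40

£140.40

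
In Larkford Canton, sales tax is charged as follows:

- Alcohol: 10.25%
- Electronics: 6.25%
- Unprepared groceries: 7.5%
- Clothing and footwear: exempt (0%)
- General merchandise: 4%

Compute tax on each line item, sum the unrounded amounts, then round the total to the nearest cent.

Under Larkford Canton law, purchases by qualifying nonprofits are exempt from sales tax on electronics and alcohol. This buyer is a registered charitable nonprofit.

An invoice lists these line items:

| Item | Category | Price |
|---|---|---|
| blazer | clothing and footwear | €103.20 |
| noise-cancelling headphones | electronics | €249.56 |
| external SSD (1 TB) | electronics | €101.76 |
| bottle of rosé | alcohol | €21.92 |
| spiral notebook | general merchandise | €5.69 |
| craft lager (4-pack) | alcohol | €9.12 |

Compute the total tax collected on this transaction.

Blazer €103.20: clothing and footwear → 0% → €0.00
Noise-cancelling headphones €249.56: electronics, buyer-exempt → 0% → €0.00
External SSD (1 TB) €101.76: electronics, buyer-exempt → 0% → €0.00
Bottle of rosé €21.92: alcohol, buyer-exempt → 0% → €0.00
Spiral notebook €5.69: general merchandise → 4% → €0.2276
Craft lager (4-pack) €9.12: alcohol, buyer-exempt → 0% → €0.00
Unrounded tax sum = €0.2276 → €0.23

€0.23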